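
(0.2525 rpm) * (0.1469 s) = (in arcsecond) 801.2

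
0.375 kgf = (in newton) 3.677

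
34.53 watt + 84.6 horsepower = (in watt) 6.312e+04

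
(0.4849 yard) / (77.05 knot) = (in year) 3.547e-10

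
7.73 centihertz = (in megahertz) 7.73e-08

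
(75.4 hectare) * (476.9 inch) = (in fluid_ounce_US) 3.088e+11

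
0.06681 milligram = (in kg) 6.681e-08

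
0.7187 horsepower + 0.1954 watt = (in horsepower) 0.719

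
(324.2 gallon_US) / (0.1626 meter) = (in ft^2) 81.24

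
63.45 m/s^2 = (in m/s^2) 63.45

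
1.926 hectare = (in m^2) 1.926e+04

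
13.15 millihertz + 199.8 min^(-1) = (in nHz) 3.343e+09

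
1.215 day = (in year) 0.003329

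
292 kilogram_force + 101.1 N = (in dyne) 2.965e+08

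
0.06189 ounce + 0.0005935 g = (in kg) 0.001755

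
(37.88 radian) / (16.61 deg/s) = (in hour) 0.0363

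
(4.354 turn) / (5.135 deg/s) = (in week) 0.0005047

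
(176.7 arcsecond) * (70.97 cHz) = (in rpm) 0.005806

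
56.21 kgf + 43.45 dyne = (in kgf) 56.21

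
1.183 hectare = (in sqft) 1.273e+05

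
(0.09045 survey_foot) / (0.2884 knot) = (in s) 0.1858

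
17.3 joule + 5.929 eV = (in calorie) 4.135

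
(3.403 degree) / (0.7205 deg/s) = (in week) 7.809e-06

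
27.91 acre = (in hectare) 11.29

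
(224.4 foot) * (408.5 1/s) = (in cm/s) 2.794e+06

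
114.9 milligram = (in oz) 0.004053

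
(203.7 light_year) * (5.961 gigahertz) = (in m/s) 1.149e+28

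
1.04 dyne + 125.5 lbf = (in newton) 558.3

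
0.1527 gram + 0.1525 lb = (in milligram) 6.933e+04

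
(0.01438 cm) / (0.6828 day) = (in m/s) 2.438e-09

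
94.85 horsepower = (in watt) 7.073e+04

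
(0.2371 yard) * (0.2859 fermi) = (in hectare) 6.198e-21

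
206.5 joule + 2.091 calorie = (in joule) 215.2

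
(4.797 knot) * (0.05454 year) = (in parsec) 1.376e-10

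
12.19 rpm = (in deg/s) 73.14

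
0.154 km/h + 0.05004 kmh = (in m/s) 0.05668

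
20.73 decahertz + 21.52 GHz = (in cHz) 2.152e+12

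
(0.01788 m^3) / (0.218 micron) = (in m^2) 8.202e+04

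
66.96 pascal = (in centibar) 0.06696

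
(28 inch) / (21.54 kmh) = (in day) 1.376e-06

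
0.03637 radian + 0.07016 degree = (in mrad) 37.59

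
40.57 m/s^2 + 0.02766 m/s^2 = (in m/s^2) 40.6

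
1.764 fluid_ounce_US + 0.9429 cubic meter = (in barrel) 5.931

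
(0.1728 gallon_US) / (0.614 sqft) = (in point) 32.51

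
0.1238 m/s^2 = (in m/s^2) 0.1238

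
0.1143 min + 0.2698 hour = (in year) 3.102e-05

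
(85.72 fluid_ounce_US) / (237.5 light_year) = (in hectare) 1.128e-25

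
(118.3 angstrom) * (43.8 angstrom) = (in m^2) 5.182e-17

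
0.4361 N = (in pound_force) 0.09804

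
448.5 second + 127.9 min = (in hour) 2.256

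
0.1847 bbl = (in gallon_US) 7.757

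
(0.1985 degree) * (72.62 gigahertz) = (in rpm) 2.403e+09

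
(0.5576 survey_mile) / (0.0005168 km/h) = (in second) 6.251e+06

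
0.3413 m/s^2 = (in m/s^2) 0.3413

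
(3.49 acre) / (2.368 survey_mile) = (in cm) 370.6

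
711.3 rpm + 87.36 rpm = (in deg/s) 4792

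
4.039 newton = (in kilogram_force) 0.4119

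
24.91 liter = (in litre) 24.91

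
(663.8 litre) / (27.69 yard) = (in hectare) 2.622e-06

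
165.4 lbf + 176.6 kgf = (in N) 2468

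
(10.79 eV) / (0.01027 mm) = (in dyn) 1.683e-08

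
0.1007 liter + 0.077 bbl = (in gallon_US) 3.261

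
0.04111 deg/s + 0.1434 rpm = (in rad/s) 0.01573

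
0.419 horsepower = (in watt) 312.4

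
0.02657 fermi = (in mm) 2.657e-14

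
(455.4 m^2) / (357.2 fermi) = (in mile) 7.922e+11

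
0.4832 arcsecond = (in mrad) 0.002343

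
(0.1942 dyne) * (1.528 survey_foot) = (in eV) 5.645e+12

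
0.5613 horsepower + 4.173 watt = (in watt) 422.7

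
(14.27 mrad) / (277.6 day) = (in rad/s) 5.95e-10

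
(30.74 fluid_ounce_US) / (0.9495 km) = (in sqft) 1.031e-05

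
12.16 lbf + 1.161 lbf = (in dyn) 5.925e+06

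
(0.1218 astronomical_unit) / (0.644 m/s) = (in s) 2.829e+10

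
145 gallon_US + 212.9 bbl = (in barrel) 216.4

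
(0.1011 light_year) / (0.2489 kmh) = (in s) 1.383e+16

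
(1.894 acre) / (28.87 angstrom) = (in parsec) 8.604e-05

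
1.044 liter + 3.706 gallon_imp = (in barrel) 0.1125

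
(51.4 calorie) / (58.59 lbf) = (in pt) 2339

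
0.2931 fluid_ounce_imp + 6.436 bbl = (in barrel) 6.436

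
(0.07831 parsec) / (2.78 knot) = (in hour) 4.693e+11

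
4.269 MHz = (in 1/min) 2.561e+08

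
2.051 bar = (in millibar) 2051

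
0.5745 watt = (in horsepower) 0.0007704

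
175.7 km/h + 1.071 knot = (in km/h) 177.7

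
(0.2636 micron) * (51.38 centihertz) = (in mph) 3.03e-07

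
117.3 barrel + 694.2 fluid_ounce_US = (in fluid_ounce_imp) 6.571e+05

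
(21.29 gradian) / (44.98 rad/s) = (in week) 1.229e-08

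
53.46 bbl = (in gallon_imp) 1870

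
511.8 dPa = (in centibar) 0.05118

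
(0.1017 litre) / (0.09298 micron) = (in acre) 0.2703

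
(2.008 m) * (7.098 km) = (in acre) 3.522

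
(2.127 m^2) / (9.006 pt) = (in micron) 6.695e+08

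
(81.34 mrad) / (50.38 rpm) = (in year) 4.889e-10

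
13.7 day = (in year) 0.03753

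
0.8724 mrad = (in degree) 0.04998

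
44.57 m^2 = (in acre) 0.01101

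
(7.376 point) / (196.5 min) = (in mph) 4.937e-07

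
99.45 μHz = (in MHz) 9.945e-11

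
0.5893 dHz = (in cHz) 5.893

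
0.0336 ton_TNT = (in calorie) 3.36e+07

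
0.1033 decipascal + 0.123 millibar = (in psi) 0.001785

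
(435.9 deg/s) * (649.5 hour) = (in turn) 2.831e+06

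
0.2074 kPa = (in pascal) 207.4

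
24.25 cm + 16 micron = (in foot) 0.7957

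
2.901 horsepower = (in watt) 2163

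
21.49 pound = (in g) 9748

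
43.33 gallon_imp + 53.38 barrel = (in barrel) 54.62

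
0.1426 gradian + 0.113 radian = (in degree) 6.603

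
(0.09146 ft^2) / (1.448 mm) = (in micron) 5.868e+06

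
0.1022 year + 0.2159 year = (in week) 16.59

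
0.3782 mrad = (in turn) 6.019e-05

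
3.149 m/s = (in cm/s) 314.9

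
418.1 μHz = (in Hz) 0.0004181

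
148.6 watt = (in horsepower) 0.1993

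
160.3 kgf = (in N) 1572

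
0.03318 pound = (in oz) 0.5309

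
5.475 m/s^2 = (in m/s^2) 5.475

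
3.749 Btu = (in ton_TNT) 9.454e-07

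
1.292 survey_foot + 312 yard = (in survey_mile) 0.1775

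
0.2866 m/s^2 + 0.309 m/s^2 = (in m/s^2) 0.5956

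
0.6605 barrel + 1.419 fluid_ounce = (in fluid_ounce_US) 3552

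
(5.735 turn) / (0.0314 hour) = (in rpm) 3.044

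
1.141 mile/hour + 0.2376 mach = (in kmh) 293.1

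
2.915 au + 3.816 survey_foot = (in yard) 4.769e+11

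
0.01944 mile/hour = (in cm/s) 0.869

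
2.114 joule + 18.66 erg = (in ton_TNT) 5.053e-10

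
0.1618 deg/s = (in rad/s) 0.002824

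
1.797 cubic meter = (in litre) 1797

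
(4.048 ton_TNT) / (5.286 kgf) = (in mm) 3.267e+11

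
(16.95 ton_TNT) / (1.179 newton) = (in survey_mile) 3.738e+07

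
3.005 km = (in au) 2.009e-08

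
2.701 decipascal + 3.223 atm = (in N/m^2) 3.266e+05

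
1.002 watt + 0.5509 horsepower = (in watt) 411.8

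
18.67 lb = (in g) 8469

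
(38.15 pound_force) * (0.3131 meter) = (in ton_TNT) 1.27e-08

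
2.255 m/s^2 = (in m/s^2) 2.255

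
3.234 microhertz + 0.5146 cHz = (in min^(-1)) 0.309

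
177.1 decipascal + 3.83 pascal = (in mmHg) 0.1616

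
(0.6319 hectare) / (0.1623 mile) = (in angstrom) 2.419e+11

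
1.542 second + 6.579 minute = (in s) 396.3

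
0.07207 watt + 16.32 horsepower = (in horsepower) 16.32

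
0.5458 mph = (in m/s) 0.244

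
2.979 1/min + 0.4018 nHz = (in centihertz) 4.965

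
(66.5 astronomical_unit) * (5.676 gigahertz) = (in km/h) 2.033e+23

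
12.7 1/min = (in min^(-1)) 12.7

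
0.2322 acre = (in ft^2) 1.011e+04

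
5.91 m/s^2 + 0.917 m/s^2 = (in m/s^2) 6.827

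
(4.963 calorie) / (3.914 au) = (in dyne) 3.546e-06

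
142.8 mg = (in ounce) 0.005037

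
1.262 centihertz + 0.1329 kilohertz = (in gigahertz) 1.329e-07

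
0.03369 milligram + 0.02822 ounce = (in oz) 0.02822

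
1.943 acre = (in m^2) 7863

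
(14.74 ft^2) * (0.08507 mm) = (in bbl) 0.0007327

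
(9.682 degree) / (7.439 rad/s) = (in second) 0.02272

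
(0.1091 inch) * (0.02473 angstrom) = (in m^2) 6.853e-15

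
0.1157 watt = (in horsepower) 0.0001552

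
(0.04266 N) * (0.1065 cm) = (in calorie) 1.086e-05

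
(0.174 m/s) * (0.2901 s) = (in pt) 143.1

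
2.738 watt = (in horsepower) 0.003672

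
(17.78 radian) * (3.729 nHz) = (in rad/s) 6.63e-08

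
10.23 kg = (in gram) 1.023e+04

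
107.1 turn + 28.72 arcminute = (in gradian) 4.284e+04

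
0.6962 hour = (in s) 2506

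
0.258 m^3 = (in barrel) 1.623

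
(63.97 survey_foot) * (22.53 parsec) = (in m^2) 1.356e+19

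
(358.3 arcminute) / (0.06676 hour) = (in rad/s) 0.0004337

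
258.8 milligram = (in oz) 0.009129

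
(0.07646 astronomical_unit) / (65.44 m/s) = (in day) 2023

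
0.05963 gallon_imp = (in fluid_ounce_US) 9.166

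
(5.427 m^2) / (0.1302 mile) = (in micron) 2.59e+04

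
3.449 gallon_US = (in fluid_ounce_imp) 459.5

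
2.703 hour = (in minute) 162.2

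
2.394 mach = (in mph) 1823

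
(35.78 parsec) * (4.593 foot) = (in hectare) 1.546e+14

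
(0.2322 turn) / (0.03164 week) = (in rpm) 0.0007281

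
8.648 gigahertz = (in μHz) 8.648e+15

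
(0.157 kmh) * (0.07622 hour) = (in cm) 1197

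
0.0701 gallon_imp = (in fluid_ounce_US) 10.78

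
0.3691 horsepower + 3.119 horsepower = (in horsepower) 3.488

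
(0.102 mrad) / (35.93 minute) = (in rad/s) 4.731e-08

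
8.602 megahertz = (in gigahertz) 0.008602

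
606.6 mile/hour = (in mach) 0.7964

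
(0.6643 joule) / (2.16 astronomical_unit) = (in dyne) 2.056e-07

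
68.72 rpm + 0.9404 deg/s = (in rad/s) 7.213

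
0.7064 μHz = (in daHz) 7.064e-08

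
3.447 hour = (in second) 1.241e+04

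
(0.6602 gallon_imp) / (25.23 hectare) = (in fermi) 1.19e+07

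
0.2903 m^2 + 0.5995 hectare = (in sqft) 6.453e+04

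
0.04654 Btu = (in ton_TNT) 1.174e-08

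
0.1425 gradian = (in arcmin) 7.695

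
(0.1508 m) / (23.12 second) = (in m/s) 0.006522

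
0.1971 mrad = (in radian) 0.0001971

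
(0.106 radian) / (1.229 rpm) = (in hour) 0.0002288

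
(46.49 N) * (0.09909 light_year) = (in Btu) 4.131e+13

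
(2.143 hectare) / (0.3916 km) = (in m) 54.72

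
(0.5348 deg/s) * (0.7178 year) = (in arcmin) 7.264e+08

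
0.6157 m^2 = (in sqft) 6.627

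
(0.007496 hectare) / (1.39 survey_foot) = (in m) 176.9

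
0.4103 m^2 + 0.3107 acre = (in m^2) 1258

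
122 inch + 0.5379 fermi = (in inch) 122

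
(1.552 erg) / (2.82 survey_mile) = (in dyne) 3.42e-06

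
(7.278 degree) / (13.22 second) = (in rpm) 0.09175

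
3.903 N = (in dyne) 3.903e+05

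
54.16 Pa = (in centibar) 0.05416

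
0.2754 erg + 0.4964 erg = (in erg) 0.7718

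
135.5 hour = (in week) 0.8065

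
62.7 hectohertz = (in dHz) 6.27e+04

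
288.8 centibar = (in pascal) 2.888e+05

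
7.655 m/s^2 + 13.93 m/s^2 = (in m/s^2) 21.59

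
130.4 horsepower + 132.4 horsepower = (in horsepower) 262.8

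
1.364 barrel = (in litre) 216.9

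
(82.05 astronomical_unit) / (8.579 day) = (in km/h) 5.962e+07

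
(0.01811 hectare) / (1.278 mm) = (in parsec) 4.592e-12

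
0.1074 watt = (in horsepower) 0.000144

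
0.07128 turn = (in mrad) 447.9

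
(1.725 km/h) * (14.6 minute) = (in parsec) 1.36e-14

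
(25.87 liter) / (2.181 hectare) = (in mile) 7.37e-10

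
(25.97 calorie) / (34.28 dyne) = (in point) 8.985e+08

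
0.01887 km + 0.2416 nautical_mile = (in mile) 0.2898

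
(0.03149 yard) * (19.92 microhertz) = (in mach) 1.685e-09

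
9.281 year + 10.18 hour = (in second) 2.927e+08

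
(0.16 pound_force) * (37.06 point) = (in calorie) 0.002224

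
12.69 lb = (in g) 5756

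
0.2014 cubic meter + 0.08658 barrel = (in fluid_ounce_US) 7276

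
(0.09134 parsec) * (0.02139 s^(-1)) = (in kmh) 2.17e+14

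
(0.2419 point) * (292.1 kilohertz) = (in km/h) 89.74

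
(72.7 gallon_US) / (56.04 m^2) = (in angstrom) 4.911e+07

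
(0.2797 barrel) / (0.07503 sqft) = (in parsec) 2.067e-16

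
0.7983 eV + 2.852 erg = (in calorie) 6.816e-08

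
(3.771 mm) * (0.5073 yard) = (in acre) 4.323e-07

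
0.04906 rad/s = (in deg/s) 2.811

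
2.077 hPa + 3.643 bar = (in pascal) 3.645e+05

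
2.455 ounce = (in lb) 0.1534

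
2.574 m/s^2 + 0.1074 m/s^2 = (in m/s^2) 2.681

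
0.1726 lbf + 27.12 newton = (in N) 27.89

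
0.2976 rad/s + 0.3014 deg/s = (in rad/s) 0.3029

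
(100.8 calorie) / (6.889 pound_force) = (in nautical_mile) 0.007431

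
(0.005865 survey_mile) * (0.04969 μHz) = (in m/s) 4.69e-07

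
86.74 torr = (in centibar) 11.56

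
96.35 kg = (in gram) 9.635e+04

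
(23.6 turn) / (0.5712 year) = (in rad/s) 8.232e-06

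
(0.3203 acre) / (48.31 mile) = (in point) 47.26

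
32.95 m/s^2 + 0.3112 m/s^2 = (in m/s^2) 33.26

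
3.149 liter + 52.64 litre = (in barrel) 0.3509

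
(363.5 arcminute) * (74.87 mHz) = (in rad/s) 0.007917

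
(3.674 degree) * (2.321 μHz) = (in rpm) 1.421e-06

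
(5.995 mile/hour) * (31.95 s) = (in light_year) 9.051e-15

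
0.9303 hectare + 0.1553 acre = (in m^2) 9931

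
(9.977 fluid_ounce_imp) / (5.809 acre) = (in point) 3.418e-05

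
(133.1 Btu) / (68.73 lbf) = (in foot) 1507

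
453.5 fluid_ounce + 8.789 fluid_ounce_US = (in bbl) 0.08599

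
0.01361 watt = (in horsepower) 1.825e-05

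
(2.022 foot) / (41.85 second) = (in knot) 0.02863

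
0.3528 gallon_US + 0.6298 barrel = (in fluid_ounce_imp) 3571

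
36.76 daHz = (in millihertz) 3.676e+05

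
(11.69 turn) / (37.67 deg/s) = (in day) 0.001293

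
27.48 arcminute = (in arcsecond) 1649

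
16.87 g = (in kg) 0.01687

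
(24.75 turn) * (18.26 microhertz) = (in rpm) 0.02712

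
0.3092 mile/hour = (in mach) 0.0004059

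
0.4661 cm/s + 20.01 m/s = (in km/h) 72.05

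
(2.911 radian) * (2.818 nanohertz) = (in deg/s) 4.7e-07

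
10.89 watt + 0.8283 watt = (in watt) 11.72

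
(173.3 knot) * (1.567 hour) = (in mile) 312.5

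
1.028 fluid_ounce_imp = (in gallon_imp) 0.006425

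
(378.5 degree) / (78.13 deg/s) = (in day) 5.607e-05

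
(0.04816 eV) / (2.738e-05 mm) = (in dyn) 2.818e-08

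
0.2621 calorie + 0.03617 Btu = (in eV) 2.45e+20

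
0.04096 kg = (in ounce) 1.445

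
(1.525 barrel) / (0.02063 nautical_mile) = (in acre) 1.568e-06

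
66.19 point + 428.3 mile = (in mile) 428.3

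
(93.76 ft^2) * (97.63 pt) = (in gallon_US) 79.25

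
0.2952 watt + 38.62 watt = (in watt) 38.92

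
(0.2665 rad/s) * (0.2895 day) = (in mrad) 6.666e+06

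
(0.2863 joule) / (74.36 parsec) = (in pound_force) 2.805e-20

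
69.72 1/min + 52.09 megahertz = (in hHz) 5.209e+05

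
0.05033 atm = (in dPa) 5.1e+04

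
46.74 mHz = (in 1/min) 2.804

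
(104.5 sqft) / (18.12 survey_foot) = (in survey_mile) 0.001092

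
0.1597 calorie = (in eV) 4.17e+18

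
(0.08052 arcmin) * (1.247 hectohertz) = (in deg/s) 0.1673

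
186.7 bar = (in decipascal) 1.867e+08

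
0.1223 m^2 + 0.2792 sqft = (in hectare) 1.482e-05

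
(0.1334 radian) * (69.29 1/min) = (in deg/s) 8.827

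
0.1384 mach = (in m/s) 47.13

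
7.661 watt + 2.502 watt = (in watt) 10.16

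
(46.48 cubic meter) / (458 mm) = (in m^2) 101.5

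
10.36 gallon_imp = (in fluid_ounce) 1593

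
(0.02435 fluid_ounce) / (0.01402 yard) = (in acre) 1.388e-08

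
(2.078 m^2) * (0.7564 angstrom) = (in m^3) 1.572e-10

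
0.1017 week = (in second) 6.151e+04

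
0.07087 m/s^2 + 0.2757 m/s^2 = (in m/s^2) 0.3466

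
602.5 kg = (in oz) 2.125e+04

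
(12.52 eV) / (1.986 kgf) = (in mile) 6.4e-23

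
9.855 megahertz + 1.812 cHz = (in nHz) 9.855e+15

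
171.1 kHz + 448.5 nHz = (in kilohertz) 171.1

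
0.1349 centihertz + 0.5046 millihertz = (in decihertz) 0.01854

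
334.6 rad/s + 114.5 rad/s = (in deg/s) 2.573e+04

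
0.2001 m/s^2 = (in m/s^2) 0.2001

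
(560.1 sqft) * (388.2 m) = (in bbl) 1.271e+05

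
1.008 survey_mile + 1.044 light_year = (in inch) 3.889e+17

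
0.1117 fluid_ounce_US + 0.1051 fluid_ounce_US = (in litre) 0.006412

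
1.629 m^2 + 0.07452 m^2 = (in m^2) 1.704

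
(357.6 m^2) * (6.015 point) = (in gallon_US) 200.5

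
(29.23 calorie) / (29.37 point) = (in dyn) 1.18e+09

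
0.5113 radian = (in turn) 0.08138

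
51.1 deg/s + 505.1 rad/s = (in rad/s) 506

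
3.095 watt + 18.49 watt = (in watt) 21.58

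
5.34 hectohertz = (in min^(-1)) 3.204e+04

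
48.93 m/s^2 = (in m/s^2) 48.93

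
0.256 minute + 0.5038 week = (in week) 0.5038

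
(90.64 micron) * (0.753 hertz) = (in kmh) 0.0002457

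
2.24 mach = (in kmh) 2746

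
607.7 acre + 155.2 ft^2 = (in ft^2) 2.647e+07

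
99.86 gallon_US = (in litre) 378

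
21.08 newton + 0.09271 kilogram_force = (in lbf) 4.943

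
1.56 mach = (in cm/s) 5.312e+04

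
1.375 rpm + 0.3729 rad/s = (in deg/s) 29.62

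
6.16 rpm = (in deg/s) 36.96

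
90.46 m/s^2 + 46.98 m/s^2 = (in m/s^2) 137.4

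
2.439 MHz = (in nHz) 2.439e+15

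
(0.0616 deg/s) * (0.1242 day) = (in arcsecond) 2.38e+06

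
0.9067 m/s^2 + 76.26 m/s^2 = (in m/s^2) 77.17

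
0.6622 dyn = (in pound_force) 1.489e-06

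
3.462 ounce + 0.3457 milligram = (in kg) 0.09815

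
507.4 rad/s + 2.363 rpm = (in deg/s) 2.909e+04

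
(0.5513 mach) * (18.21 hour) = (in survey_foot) 4.037e+07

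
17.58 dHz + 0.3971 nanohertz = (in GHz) 1.758e-09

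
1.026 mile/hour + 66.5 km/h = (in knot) 36.8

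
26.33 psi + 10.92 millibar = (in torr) 1370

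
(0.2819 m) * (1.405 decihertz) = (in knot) 0.07699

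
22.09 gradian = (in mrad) 347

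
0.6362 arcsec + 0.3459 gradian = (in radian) 0.005436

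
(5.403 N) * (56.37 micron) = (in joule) 0.0003046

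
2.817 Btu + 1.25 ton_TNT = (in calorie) 1.25e+09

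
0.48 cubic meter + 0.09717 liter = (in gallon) 126.8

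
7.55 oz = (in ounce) 7.55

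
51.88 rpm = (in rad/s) 5.433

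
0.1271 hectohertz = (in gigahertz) 1.271e-08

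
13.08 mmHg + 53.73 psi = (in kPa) 372.2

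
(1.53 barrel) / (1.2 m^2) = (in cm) 20.27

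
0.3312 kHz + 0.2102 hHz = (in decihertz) 3522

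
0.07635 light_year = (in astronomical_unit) 4828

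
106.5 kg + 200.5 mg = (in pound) 234.8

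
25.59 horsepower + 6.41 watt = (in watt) 1.909e+04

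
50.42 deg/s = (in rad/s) 0.88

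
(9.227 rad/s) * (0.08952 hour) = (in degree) 1.704e+05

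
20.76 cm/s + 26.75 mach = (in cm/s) 9.109e+05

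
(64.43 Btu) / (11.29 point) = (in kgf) 1.74e+06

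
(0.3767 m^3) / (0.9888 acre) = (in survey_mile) 5.85e-08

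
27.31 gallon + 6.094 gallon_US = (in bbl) 0.7953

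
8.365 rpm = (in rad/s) 0.876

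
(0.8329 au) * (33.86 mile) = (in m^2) 6.79e+15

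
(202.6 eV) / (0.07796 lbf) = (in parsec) 3.033e-33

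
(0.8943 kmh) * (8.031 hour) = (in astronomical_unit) 4.801e-08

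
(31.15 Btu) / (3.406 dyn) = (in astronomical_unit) 0.00645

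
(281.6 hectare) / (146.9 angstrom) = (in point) 5.434e+17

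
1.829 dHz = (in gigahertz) 1.829e-10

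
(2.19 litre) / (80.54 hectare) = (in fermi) 2.719e+06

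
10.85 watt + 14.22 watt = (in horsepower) 0.03362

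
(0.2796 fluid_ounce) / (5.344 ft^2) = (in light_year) 1.76e-21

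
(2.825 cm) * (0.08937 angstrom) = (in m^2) 2.525e-13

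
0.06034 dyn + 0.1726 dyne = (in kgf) 2.375e-07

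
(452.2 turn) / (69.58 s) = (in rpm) 389.9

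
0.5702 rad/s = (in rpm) 5.445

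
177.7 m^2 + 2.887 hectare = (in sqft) 3.127e+05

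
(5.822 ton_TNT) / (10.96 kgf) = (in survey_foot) 7.436e+08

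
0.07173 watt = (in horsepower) 9.619e-05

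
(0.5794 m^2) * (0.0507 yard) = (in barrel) 0.169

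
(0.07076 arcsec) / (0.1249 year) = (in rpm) 8.317e-13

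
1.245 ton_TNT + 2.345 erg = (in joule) 5.209e+09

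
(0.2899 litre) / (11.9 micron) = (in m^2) 24.36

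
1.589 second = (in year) 5.039e-08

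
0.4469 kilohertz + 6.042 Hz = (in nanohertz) 4.529e+11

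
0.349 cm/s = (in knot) 0.006784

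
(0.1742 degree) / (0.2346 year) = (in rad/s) 4.11e-10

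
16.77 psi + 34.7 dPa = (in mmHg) 867.3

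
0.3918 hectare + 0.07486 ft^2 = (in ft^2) 4.217e+04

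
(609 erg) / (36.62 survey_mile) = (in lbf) 2.323e-10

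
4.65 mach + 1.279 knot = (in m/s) 1584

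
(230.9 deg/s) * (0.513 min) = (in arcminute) 4.264e+05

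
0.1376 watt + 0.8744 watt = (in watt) 1.012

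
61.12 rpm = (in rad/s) 6.4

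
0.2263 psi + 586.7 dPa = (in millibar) 16.19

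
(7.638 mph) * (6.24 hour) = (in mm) 7.67e+07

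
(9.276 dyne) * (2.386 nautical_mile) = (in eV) 2.558e+18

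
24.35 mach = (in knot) 1.612e+04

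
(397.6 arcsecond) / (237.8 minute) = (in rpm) 1.29e-06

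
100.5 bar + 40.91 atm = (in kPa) 1.42e+04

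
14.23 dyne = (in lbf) 3.199e-05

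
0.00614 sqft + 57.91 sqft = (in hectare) 0.0005381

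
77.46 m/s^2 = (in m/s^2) 77.46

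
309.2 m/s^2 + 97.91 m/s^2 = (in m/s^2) 407.1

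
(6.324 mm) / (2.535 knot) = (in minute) 8.082e-05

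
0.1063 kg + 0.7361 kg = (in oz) 29.71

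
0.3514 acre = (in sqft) 1.531e+04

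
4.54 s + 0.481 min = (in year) 1.059e-06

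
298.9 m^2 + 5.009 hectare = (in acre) 12.45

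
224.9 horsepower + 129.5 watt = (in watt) 1.678e+05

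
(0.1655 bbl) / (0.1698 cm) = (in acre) 0.003829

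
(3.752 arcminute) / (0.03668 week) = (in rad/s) 4.92e-08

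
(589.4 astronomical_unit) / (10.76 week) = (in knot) 2.634e+07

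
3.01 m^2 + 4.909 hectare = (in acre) 12.13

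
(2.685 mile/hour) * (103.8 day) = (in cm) 1.076e+09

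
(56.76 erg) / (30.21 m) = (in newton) 1.879e-07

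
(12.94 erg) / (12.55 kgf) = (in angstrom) 105.1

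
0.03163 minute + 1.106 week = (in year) 0.02121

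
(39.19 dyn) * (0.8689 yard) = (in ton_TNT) 7.442e-14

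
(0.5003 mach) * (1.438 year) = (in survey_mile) 4.8e+06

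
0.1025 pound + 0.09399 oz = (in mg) 4.916e+04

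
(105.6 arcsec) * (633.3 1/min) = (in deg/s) 0.3096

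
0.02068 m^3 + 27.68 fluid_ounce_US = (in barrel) 0.1352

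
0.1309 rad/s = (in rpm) 1.25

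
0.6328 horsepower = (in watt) 471.9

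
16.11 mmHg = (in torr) 16.11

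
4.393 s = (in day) 5.084e-05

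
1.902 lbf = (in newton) 8.461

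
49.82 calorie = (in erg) 2.084e+09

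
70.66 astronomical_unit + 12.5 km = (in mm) 1.057e+16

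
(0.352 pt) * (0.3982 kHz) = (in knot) 0.09612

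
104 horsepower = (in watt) 7.755e+04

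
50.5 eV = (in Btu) 7.669e-21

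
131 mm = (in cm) 13.1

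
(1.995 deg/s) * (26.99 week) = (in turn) 9.046e+04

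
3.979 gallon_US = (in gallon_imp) 3.313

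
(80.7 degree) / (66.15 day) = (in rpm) 2.353e-06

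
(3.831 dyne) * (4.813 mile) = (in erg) 2.967e+06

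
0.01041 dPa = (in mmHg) 7.808e-06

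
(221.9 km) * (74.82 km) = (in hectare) 1.66e+06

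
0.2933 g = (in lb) 0.0006466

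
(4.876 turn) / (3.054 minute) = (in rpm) 1.597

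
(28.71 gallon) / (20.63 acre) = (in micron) 1.302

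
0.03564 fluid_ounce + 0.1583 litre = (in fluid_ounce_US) 5.388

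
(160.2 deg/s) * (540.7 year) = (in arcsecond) 9.834e+15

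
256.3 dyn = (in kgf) 0.0002614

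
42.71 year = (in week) 2227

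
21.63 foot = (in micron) 6.593e+06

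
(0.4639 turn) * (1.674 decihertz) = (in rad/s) 0.4879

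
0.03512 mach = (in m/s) 11.96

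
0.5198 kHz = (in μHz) 5.198e+08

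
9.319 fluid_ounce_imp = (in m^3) 0.0002648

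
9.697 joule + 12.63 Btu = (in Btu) 12.64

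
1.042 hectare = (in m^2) 1.042e+04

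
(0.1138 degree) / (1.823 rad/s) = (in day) 1.261e-08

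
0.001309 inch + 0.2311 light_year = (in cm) 2.186e+17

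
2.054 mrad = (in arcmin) 7.061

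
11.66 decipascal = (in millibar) 0.01166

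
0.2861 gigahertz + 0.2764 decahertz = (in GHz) 0.2861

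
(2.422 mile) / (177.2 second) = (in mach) 0.0646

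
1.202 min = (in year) 2.287e-06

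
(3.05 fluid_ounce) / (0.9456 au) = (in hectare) 6.376e-20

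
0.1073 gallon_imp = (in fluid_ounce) 16.49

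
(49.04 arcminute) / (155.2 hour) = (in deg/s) 1.463e-06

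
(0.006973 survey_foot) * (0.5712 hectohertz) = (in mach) 0.0003565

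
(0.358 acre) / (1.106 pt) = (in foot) 1.218e+07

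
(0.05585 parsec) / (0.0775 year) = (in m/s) 7.051e+08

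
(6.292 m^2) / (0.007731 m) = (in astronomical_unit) 5.44e-09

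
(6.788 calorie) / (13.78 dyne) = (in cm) 2.061e+07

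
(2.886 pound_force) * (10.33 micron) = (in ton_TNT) 3.17e-14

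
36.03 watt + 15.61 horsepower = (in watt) 1.168e+04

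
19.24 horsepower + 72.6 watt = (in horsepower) 19.34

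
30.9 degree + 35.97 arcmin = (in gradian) 35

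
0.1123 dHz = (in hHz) 0.0001123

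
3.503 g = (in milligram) 3503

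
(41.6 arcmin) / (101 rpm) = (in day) 1.324e-08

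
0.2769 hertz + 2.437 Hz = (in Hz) 2.714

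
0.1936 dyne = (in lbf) 4.352e-07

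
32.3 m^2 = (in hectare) 0.00323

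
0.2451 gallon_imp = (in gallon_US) 0.2944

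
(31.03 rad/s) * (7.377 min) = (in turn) 2186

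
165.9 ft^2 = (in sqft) 165.9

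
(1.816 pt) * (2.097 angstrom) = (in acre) 3.32e-17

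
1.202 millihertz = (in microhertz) 1202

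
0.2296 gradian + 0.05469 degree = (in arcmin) 15.68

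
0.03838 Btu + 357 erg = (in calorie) 9.678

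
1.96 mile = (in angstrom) 3.154e+13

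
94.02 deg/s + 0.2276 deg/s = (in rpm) 15.71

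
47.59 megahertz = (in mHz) 4.759e+10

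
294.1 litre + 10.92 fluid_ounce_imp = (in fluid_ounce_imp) 1.036e+04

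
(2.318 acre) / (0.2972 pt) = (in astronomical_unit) 0.0005981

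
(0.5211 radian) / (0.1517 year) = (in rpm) 1.04e-06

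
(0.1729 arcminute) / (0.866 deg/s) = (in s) 0.003328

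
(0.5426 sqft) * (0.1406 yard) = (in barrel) 0.04076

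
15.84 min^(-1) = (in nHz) 2.64e+08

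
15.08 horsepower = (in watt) 1.125e+04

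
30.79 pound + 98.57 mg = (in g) 1.397e+04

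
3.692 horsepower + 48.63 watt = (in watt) 2802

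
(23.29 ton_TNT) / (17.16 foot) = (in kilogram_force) 1.9e+09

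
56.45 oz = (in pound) 3.528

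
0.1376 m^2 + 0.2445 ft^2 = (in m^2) 0.1603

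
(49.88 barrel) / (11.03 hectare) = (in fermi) 7.19e+10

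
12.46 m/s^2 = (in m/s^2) 12.46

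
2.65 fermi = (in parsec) 8.588e-32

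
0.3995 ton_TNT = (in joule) 1.672e+09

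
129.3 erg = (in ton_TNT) 3.09e-15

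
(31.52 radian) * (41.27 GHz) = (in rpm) 1.242e+13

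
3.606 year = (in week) 188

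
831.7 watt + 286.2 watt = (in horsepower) 1.499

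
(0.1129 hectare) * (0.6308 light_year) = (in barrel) 4.238e+19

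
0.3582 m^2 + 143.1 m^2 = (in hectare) 0.01435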